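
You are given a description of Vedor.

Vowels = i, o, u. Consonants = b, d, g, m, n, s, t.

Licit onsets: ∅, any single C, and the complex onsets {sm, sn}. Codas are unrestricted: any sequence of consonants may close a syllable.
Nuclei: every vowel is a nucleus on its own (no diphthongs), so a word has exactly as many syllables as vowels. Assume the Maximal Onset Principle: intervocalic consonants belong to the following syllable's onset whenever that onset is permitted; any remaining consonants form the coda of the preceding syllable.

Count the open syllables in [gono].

The vowels are o, o — 2 nuclei, so 2 syllables.
Between /o/ (V1) and /o/ (V2): /n/ is a single consonant, so it becomes the next onset.
So the parse is go.no.
Classifying each syllable: /go/ (open), /no/ (open).
Open syllables: 2.

2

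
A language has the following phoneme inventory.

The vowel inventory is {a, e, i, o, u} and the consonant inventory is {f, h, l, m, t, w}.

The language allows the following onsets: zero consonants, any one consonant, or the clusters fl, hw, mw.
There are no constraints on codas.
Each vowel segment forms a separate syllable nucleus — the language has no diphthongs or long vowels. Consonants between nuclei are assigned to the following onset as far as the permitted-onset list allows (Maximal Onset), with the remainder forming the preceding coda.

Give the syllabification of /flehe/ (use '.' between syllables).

The vowels are e, e — 2 nuclei, so 2 syllables.
V1 /e/ – V2 /e/: just /h/ — single C goes to the following onset.

fle.he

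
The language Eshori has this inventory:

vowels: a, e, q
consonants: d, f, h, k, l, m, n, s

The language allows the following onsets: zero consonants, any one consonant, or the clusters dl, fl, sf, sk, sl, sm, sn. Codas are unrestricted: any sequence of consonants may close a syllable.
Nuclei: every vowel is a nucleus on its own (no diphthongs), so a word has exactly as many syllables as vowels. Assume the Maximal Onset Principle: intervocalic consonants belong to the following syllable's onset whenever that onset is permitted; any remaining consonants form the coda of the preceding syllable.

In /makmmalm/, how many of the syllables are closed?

2

Nuclei (vowels): a, a → 2 syllables.
σ1/σ2 boundary: /kmm/ splits as /km/ + /m/ (/m/ is the longest suffix that is a licit onset).
So the parse is makm.malm.
Classifying each syllable: /makm/ (closed), /malm/ (closed).
Closed syllables: 2.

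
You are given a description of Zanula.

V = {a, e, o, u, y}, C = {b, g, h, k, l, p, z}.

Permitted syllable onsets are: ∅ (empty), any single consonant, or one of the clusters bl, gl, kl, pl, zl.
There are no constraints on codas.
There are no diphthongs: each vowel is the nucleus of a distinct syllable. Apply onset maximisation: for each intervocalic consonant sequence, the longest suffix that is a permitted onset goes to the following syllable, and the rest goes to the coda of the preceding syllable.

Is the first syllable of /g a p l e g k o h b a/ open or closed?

Nuclei (vowels): a, e, o, a → 4 syllables.
Between /a/ (V1) and /e/ (V2): /pl/ is a licit onset in full, so it all attaches to the next syllable.
Between /e/ (V2) and /o/ (V3): /gk/ splits as /g/ + /k/ (/k/ is the longest suffix that is a licit onset).
Between /o/ (V3) and /a/ (V4): cluster /hb/ — the longest permitted-onset suffix is /b/; onset = /b/, preceding coda = /h/.
Putting it together: ga.pleg.koh.ba.
Syllable 1 is /ga/; it ends in its nucleus with no coda, so it is open.

open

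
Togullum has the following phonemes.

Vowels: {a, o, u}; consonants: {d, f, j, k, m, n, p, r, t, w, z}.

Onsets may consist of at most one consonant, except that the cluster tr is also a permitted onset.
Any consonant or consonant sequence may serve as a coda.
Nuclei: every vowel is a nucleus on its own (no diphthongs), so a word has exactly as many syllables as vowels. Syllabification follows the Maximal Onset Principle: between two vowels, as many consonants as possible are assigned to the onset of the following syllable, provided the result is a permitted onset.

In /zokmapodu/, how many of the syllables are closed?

Nuclei (vowels): o, a, o, u → 4 syllables.
σ1/σ2 boundary: /km/ splits as /k/ + /m/ (/m/ is the longest suffix that is a licit onset).
σ2/σ3 boundary: just /p/ — single C goes to the following onset.
σ3/σ4 boundary: just /d/ — single C goes to the following onset.
Putting it together: zok.ma.po.du.
Classifying each syllable: /zok/ (closed), /ma/ (open), /po/ (open), /du/ (open).
Closed syllables: 1.

1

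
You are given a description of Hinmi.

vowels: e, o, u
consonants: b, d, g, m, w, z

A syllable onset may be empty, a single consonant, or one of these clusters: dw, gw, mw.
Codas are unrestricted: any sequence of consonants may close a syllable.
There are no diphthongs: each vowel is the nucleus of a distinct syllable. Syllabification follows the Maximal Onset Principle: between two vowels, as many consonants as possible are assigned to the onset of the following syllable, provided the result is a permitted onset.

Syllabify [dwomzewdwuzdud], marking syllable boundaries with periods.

dwom.zew.dwuz.dud

The vowels are o, e, u, u — 4 nuclei, so 4 syllables.
/o…e/ gap (V1→V2): /mz/ — longest licit onset from the right is /z/, leaving /m/ as coda.
/e…u/ gap (V2→V3): cluster /wdw/ — the longest permitted-onset suffix is /dw/; onset = /dw/, preceding coda = /w/.
/u…u/ gap (V3→V4): /zd/ splits as /z/ + /d/ (/d/ is the longest suffix that is a licit onset).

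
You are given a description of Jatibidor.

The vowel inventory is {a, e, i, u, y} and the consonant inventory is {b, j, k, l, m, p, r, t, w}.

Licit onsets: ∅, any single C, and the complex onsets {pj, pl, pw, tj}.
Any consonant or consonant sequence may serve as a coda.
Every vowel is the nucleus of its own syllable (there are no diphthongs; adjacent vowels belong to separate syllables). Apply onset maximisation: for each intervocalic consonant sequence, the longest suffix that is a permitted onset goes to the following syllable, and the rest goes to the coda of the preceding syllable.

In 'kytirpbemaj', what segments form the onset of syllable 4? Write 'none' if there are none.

The vowels are y, i, e, a — 4 nuclei, so 4 syllables.
V1 /y/ – V2 /i/: just /t/ — single C goes to the following onset.
V2 /i/ – V3 /e/: /rpb/ splits as /rp/ + /b/ (/b/ is the longest suffix that is a licit onset).
V3 /e/ – V4 /a/: /m/ is a single consonant, so it becomes the next onset.
Putting it together: ky.tirp.be.maj.
Syllable 4 is /maj/: onset /m/, nucleus /a/, coda /j/.

m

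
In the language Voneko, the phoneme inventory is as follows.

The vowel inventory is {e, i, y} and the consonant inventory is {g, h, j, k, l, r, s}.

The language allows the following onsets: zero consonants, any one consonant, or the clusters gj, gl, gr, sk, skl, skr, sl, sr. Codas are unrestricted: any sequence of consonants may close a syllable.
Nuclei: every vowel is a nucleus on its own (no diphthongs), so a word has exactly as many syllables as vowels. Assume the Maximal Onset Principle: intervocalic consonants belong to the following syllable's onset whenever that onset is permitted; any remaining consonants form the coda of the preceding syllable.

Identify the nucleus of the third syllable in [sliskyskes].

Vowels present: i, y, e; each is a nucleus, giving 3 syllables.
The third nucleus (vowel 3 from the left) is /e/.

e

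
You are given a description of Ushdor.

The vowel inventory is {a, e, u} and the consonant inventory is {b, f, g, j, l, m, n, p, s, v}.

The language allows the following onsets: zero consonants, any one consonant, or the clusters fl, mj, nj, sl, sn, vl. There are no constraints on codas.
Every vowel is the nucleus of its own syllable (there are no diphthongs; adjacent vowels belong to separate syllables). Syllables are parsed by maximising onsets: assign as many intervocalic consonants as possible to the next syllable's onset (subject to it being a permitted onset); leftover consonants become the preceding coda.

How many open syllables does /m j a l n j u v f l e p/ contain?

Vowels present: a, u, e; each is a nucleus, giving 3 syllables.
/a…u/ gap (V1→V2): cluster /lnj/ — the longest permitted-onset suffix is /nj/; onset = /nj/, preceding coda = /l/.
/u…e/ gap (V2→V3): cluster /vfl/ — the longest permitted-onset suffix is /fl/; onset = /fl/, preceding coda = /v/.
Putting it together: mjal.njuv.flep.
Classifying each syllable: /mjal/ (closed), /njuv/ (closed), /flep/ (closed).
Open syllables: 0.

0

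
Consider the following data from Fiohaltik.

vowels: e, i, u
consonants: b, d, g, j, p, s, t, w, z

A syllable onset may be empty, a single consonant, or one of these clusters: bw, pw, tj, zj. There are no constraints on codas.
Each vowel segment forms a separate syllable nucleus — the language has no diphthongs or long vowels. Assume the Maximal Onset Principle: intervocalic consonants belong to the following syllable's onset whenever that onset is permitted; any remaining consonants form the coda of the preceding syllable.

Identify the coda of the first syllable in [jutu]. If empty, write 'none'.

Vowels present: u, u; each is a nucleus, giving 2 syllables.
Between /u/ (V1) and /u/ (V2): just /t/ — single C goes to the following onset.
Syllabification: ju.tu.
Syllable 1 is /ju/: onset /j/, nucleus /u/, coda ∅.

none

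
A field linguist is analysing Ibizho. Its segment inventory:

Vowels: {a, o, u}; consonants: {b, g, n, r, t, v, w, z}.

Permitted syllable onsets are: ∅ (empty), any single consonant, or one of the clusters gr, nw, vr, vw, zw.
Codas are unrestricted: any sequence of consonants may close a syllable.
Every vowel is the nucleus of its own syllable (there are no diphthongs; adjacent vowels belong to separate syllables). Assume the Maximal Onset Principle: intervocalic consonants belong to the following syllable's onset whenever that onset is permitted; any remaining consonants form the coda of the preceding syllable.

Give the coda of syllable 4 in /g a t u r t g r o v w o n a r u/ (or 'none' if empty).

The vowels are a, u, o, o, a, u — 6 nuclei, so 6 syllables.
σ1/σ2 boundary: just /t/ — single C goes to the following onset.
σ2/σ3 boundary: /rtgr/ — longest licit onset from the right is /gr/, leaving /rt/ as coda.
σ3/σ4 boundary: /vw/ — entire cluster is a permitted onset → onset /vw/, coda ∅.
σ4/σ5 boundary: /n/ is a single consonant, so it becomes the next onset.
σ5/σ6 boundary: /r/ is a single consonant, so it becomes the next onset.
So the parse is ga.turt.gro.vwo.na.ru.
Syllable 4 is /vwo/: onset /vw/, nucleus /o/, coda ∅.

none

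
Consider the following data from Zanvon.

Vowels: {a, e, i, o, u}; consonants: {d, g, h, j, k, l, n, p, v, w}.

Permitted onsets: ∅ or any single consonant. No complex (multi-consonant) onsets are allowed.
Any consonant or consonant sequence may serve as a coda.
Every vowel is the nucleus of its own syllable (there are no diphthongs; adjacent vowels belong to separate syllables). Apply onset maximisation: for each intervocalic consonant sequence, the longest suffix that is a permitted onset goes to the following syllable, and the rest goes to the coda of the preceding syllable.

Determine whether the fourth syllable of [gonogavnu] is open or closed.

The vowels are o, o, a, u — 4 nuclei, so 4 syllables.
Between /o/ (V1) and /o/ (V2): /n/ → onset of the next syllable (single consonants are always licit onsets).
Between /o/ (V2) and /a/ (V3): /g/ → onset of the next syllable (single consonants are always licit onsets).
Between /a/ (V3) and /u/ (V4): /vn/ splits as /v/ + /n/ (/n/ is the longest suffix that is a licit onset).
Putting it together: go.no.gav.nu.
Syllable 4 is /nu/; it ends in its nucleus with no coda, so it is open.

open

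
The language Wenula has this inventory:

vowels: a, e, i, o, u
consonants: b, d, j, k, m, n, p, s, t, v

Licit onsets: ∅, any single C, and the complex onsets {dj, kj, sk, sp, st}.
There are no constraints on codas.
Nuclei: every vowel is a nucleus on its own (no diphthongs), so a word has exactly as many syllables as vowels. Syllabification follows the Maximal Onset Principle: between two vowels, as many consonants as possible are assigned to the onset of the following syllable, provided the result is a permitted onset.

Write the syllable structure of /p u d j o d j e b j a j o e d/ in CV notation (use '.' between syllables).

The vowels are u, o, e, a, o, e — 6 nuclei, so 6 syllables.
σ1/σ2 boundary: cluster /dj/ — /dj/ is itself a permitted onset, so the whole cluster goes right; preceding coda = ∅.
σ2/σ3 boundary: /dj/ is a licit onset in full, so it all attaches to the next syllable.
σ3/σ4 boundary: /bj/ splits as /b/ + /j/ (/j/ is the longest suffix that is a licit onset).
σ4/σ5 boundary: /j/ → onset of the next syllable (single consonants are always licit onsets).
σ5/σ6 boundary: nothing intervenes; syllable break is V.V.
Syllabification: pu.djo.djeb.ja.jo.ed.
Mapping each syllable to C/V: /pu/ → CV, /djo/ → CCV, /djeb/ → CCVC, /ja/ → CV, /jo/ → CV, /ed/ → VC.

CV.CCV.CCVC.CV.CV.VC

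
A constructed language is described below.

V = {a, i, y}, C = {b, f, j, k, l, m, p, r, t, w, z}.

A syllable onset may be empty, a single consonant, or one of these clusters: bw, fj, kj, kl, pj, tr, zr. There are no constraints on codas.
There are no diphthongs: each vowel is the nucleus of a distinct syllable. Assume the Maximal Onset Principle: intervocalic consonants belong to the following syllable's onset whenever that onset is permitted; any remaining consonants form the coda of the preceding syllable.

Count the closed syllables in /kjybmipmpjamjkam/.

Vowels present: y, i, a, a; each is a nucleus, giving 4 syllables.
Between /y/ (V1) and /i/ (V2): /bm/ — longest licit onset from the right is /m/, leaving /b/ as coda.
Between /i/ (V2) and /a/ (V3): cluster /pmpj/ — the longest permitted-onset suffix is /pj/; onset = /pj/, preceding coda = /pm/.
Between /a/ (V3) and /a/ (V4): /mjk/ splits as /mj/ + /k/ (/k/ is the longest suffix that is a licit onset).
Syllabification: kjyb.mipm.pjamj.kam.
Classifying each syllable: /kjyb/ (closed), /mipm/ (closed), /pjamj/ (closed), /kam/ (closed).
Closed syllables: 4.

4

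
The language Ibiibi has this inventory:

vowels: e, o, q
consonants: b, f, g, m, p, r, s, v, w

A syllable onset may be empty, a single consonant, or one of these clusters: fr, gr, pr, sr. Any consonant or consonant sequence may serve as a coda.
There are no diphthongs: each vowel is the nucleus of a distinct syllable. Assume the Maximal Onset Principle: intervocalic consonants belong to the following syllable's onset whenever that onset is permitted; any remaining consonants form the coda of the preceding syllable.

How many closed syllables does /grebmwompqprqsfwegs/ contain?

The vowels are e, o, q, q, e — 5 nuclei, so 5 syllables.
Between /e/ (V1) and /o/ (V2): cluster /bmw/ — the longest permitted-onset suffix is /w/; onset = /w/, preceding coda = /bm/.
Between /o/ (V2) and /q/ (V3): /mp/ — longest licit onset from the right is /p/, leaving /m/ as coda.
Between /q/ (V3) and /q/ (V4): /pr/ — entire cluster is a permitted onset → onset /pr/, coda ∅.
Between /q/ (V4) and /e/ (V5): /sfw/; trying suffixes from longest down, /w/ is the first permitted one, so coda /sf/ | onset /w/.
Putting it together: grebm.wom.pq.prqsf.wegs.
Classifying each syllable: /grebm/ (closed), /wom/ (closed), /pq/ (open), /prqsf/ (closed), /wegs/ (closed).
Closed syllables: 4.

4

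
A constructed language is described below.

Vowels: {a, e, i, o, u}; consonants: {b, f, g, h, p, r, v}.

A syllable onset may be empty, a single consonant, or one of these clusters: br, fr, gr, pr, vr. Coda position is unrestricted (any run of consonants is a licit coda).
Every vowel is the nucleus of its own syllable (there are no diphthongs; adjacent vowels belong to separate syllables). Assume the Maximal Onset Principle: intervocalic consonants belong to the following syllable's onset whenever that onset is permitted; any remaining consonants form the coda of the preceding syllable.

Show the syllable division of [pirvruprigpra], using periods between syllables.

pir.vru.prig.pra

Vowels present: i, u, i, a; each is a nucleus, giving 4 syllables.
σ1/σ2 boundary: /rvr/; trying suffixes from longest down, /vr/ is the first permitted one, so coda /r/ | onset /vr/.
σ2/σ3 boundary: /pr/ — entire cluster is a permitted onset → onset /pr/, coda ∅.
σ3/σ4 boundary: cluster /gpr/ — the longest permitted-onset suffix is /pr/; onset = /pr/, preceding coda = /g/.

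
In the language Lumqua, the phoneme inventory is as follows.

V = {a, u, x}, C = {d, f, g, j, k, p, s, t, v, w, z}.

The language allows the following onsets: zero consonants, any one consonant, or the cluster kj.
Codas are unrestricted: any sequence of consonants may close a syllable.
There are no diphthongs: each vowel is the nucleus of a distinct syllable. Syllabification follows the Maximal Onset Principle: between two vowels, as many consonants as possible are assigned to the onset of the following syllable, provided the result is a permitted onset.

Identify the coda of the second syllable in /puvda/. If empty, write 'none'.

none

The vowels are u, a — 2 nuclei, so 2 syllables.
σ1/σ2 boundary: /vd/ splits as /v/ + /d/ (/d/ is the longest suffix that is a licit onset).
Syllabification: puv.da.
Syllable 2 is /da/: onset /d/, nucleus /a/, coda ∅.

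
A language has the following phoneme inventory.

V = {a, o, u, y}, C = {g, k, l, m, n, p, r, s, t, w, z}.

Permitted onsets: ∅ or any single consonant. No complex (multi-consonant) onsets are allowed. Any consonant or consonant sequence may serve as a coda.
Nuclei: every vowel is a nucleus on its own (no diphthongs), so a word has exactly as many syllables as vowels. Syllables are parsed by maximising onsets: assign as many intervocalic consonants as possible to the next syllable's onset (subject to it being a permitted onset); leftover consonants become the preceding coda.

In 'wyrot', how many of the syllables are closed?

The vowels are y, o — 2 nuclei, so 2 syllables.
V1 /y/ – V2 /o/: /r/ → onset of the next syllable (single consonants are always licit onsets).
Result: wy.rot.
Classifying each syllable: /wy/ (open), /rot/ (closed).
Closed syllables: 1.

1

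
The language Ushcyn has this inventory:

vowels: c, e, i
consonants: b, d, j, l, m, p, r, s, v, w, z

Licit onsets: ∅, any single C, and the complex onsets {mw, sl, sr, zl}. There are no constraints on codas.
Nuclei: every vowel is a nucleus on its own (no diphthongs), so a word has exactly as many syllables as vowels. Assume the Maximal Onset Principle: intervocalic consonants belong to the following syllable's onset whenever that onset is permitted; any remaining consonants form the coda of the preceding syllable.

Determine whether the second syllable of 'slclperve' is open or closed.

Nuclei (vowels): c, e, e → 3 syllables.
V1 /c/ – V2 /e/: /lp/ splits as /l/ + /p/ (/p/ is the longest suffix that is a licit onset).
V2 /e/ – V3 /e/: /rv/ splits as /r/ + /v/ (/v/ is the longest suffix that is a licit onset).
Syllabification: slcl.per.ve.
Syllable 2 is /per/ with coda /r/, so it is closed.

closed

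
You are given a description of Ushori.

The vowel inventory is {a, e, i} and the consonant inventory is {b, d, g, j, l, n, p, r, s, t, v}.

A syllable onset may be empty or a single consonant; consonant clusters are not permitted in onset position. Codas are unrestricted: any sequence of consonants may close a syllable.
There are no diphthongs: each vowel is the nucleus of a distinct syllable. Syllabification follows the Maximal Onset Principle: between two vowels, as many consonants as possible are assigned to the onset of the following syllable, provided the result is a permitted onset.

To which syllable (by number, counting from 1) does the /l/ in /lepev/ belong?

1

Nuclei (vowels): e, e → 2 syllables.
Between /e/ (V1) and /e/ (V2): just /p/ — single C goes to the following onset.
Putting it together: le.pev.
The /l/ is in the onset of syllable 1 (/le/).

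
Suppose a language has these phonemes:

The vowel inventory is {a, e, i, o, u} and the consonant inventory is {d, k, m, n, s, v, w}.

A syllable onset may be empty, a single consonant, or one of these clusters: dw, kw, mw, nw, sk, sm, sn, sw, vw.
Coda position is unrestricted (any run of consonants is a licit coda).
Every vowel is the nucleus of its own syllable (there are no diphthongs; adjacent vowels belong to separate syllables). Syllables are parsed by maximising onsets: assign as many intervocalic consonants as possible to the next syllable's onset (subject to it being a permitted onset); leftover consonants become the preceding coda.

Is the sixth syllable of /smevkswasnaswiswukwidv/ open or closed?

closed

Vowels present: e, a, a, i, u, i; each is a nucleus, giving 6 syllables.
/e…a/ gap (V1→V2): /vksw/ — longest licit onset from the right is /sw/, leaving /vk/ as coda.
/a…a/ gap (V2→V3): /sn/ — entire cluster is a permitted onset → onset /sn/, coda ∅.
/a…i/ gap (V3→V4): /sw/ is a licit onset in full, so it all attaches to the next syllable.
/i…u/ gap (V4→V5): /sw/ — entire cluster is a permitted onset → onset /sw/, coda ∅.
/u…i/ gap (V5→V6): /kw/ is a licit onset in full, so it all attaches to the next syllable.
So the parse is smevk.swa.sna.swi.swu.kwidv.
Syllable 6 is /kwidv/ with coda /dv/, so it is closed.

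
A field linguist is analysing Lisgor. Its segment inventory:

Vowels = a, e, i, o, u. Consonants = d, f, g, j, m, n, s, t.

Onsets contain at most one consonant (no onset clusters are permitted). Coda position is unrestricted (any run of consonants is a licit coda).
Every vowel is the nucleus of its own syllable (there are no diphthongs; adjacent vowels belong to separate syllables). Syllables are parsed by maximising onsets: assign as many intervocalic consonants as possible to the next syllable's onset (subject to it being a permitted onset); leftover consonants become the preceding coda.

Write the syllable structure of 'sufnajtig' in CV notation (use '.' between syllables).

Nuclei (vowels): u, a, i → 3 syllables.
/u…a/ gap (V1→V2): /fn/ — longest licit onset from the right is /n/, leaving /f/ as coda.
/a…i/ gap (V2→V3): cluster /jt/ — the longest permitted-onset suffix is /t/; onset = /t/, preceding coda = /j/.
Syllabification: suf.naj.tig.
Mapping each syllable to C/V: /suf/ → CVC, /naj/ → CVC, /tig/ → CVC.

CVC.CVC.CVC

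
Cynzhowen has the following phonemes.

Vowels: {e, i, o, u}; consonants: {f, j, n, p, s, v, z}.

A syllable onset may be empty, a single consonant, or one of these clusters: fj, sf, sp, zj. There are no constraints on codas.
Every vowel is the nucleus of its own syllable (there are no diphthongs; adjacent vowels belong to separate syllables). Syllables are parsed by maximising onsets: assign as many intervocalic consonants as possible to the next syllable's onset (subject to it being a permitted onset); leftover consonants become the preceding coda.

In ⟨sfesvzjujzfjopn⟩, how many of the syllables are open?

0

Nuclei (vowels): e, u, o → 3 syllables.
Between /e/ (V1) and /u/ (V2): /svzj/; trying suffixes from longest down, /zj/ is the first permitted one, so coda /sv/ | onset /zj/.
Between /u/ (V2) and /o/ (V3): /jzfj/ splits as /jz/ + /fj/ (/fj/ is the longest suffix that is a licit onset).
Result: sfesv.zjujz.fjopn.
Classifying each syllable: /sfesv/ (closed), /zjujz/ (closed), /fjopn/ (closed).
Open syllables: 0.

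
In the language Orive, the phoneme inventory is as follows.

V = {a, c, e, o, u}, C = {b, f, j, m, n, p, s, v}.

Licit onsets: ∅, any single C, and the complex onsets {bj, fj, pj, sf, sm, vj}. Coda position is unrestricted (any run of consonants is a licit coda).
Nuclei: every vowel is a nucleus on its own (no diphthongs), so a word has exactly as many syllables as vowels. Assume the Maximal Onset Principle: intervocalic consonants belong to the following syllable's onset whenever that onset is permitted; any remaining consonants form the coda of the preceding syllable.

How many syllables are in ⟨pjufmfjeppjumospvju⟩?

5

Nuclei (vowels): u, e, u, o, u → 5 syllables.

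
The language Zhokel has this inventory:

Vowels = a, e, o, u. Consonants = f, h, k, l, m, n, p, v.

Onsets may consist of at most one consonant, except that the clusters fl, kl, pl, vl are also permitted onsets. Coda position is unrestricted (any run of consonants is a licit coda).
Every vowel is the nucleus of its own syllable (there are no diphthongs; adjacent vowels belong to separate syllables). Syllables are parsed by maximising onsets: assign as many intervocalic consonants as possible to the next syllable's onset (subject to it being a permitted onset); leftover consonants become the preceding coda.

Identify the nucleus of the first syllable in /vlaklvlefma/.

a

The vowels are a, e, a — 3 nuclei, so 3 syllables.
The first nucleus (vowel 1 from the left) is /a/.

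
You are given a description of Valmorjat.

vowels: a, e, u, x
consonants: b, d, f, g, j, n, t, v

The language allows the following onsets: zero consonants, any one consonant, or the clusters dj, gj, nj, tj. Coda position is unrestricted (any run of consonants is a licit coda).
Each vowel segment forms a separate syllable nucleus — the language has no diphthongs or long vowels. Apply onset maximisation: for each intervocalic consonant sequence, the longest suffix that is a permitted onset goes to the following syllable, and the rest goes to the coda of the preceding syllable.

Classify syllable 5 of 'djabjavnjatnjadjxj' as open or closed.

closed

Vowels present: a, a, a, a, x; each is a nucleus, giving 5 syllables.
V1 /a/ – V2 /a/: /bj/; trying suffixes from longest down, /j/ is the first permitted one, so coda /b/ | onset /j/.
V2 /a/ – V3 /a/: /vnj/ — longest licit onset from the right is /nj/, leaving /v/ as coda.
V3 /a/ – V4 /a/: /tnj/ — longest licit onset from the right is /nj/, leaving /t/ as coda.
V4 /a/ – V5 /x/: cluster /dj/ — /dj/ is itself a permitted onset, so the whole cluster goes right; preceding coda = ∅.
Putting it together: djab.jav.njat.nja.djxj.
Syllable 5 is /djxj/ with coda /j/, so it is closed.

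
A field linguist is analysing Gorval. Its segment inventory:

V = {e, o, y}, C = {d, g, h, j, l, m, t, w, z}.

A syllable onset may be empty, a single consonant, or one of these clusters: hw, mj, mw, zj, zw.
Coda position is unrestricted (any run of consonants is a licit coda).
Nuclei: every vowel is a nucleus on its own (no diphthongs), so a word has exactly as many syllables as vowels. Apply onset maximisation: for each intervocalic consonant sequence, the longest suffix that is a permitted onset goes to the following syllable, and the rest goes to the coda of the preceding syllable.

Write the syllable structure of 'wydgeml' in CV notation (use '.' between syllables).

Vowels present: y, e; each is a nucleus, giving 2 syllables.
Between /y/ (V1) and /e/ (V2): /dg/ splits as /d/ + /g/ (/g/ is the longest suffix that is a licit onset).
Result: wyd.geml.
Mapping each syllable to C/V: /wyd/ → CVC, /geml/ → CVCC.

CVC.CVCC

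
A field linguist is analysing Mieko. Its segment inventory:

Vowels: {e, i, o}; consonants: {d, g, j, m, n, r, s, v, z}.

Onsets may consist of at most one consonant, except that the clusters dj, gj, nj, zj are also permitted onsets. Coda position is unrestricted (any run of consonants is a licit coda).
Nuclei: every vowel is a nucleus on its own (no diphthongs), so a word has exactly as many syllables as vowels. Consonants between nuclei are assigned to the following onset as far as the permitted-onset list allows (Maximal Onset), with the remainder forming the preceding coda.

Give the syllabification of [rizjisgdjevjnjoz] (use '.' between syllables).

ri.zjisg.djevj.njoz

The vowels are i, i, e, o — 4 nuclei, so 4 syllables.
/i…i/ gap (V1→V2): /zj/ is a licit onset in full, so it all attaches to the next syllable.
/i…e/ gap (V2→V3): /sgdj/ — longest licit onset from the right is /dj/, leaving /sg/ as coda.
/e…o/ gap (V3→V4): /vjnj/ — longest licit onset from the right is /nj/, leaving /vj/ as coda.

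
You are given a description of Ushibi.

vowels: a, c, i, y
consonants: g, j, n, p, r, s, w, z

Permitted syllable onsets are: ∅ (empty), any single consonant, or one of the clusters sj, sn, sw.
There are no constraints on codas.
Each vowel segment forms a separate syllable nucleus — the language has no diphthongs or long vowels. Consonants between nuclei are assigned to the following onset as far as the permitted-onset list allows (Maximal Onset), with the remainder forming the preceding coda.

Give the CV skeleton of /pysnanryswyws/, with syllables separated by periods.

CV.CCVC.CV.CCVCC

Vowels present: y, a, y, y; each is a nucleus, giving 4 syllables.
/y…a/ gap (V1→V2): /sn/ is a licit onset in full, so it all attaches to the next syllable.
/a…y/ gap (V2→V3): /nr/ splits as /n/ + /r/ (/r/ is the longest suffix that is a licit onset).
/y…y/ gap (V3→V4): /sw/ — entire cluster is a permitted onset → onset /sw/, coda ∅.
Result: py.snan.ry.swyws.
Mapping each syllable to C/V: /py/ → CV, /snan/ → CCVC, /ry/ → CV, /swyws/ → CCVCC.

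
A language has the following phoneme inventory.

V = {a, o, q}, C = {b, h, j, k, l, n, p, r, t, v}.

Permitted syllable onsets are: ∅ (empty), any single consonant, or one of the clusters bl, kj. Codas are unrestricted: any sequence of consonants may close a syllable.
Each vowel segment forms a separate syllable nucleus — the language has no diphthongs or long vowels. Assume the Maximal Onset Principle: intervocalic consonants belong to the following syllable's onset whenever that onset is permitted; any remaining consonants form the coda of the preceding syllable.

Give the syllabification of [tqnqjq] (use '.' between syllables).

Vowels present: q, q, q; each is a nucleus, giving 3 syllables.
σ1/σ2 boundary: just /n/ — single C goes to the following onset.
σ2/σ3 boundary: /j/ → onset of the next syllable (single consonants are always licit onsets).

tq.nq.jq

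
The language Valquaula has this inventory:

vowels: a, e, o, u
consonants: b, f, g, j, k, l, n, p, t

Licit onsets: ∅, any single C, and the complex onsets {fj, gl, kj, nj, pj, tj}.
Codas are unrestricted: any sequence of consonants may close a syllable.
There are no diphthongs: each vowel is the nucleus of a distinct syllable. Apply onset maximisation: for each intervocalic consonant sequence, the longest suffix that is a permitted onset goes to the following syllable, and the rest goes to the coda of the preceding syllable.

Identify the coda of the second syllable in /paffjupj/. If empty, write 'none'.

Vowels present: a, u; each is a nucleus, giving 2 syllables.
Between /a/ (V1) and /u/ (V2): /ffj/ — longest licit onset from the right is /fj/, leaving /f/ as coda.
Result: paf.fjupj.
Syllable 2 is /fjupj/: onset /fj/, nucleus /u/, coda /pj/.

pj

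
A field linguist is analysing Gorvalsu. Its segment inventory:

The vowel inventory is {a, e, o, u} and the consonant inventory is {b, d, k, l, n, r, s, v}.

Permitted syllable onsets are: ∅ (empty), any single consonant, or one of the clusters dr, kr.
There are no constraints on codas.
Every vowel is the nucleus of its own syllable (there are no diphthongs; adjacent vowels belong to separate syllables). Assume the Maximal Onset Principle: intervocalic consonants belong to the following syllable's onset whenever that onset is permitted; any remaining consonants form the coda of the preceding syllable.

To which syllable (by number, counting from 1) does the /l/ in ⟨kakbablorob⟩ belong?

Vowels present: a, a, o, o; each is a nucleus, giving 4 syllables.
/a…a/ gap (V1→V2): /kb/ splits as /k/ + /b/ (/b/ is the longest suffix that is a licit onset).
/a…o/ gap (V2→V3): /bl/ splits as /b/ + /l/ (/l/ is the longest suffix that is a licit onset).
/o…o/ gap (V3→V4): just /r/ — single C goes to the following onset.
Result: kak.bab.lo.rob.
The /l/ is in the onset of syllable 3 (/lo/).

3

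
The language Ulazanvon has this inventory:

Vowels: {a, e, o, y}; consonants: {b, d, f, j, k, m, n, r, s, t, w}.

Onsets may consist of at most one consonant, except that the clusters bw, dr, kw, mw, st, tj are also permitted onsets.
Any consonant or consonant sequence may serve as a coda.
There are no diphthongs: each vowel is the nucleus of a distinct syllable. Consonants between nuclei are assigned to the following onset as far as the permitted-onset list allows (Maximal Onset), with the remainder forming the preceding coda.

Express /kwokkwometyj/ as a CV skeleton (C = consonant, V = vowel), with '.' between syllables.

Nuclei (vowels): o, o, e, y → 4 syllables.
Between /o/ (V1) and /o/ (V2): /kkw/; trying suffixes from longest down, /kw/ is the first permitted one, so coda /k/ | onset /kw/.
Between /o/ (V2) and /e/ (V3): just /m/ — single C goes to the following onset.
Between /e/ (V3) and /y/ (V4): /t/ is a single consonant, so it becomes the next onset.
Syllabification: kwok.kwo.me.tyj.
Mapping each syllable to C/V: /kwok/ → CCVC, /kwo/ → CCV, /me/ → CV, /tyj/ → CVC.

CCVC.CCV.CV.CVC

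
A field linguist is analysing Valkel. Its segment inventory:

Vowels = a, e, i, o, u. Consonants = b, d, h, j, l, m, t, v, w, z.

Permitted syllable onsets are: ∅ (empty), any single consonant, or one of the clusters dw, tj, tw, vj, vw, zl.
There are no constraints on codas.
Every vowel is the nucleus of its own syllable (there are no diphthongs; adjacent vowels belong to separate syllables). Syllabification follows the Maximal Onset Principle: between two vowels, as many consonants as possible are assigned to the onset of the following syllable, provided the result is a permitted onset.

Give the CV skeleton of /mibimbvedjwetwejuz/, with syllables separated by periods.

Nuclei (vowels): i, i, e, e, e, u → 6 syllables.
Between /i/ (V1) and /i/ (V2): just /b/ — single C goes to the following onset.
Between /i/ (V2) and /e/ (V3): /mbv/; trying suffixes from longest down, /v/ is the first permitted one, so coda /mb/ | onset /v/.
Between /e/ (V3) and /e/ (V4): /djw/; trying suffixes from longest down, /w/ is the first permitted one, so coda /dj/ | onset /w/.
Between /e/ (V4) and /e/ (V5): /tw/ is a licit onset in full, so it all attaches to the next syllable.
Between /e/ (V5) and /u/ (V6): /j/ → onset of the next syllable (single consonants are always licit onsets).
Syllabification: mi.bimb.vedj.we.twe.juz.
Mapping each syllable to C/V: /mi/ → CV, /bimb/ → CVCC, /vedj/ → CVCC, /we/ → CV, /twe/ → CCV, /juz/ → CVC.

CV.CVCC.CVCC.CV.CCV.CVC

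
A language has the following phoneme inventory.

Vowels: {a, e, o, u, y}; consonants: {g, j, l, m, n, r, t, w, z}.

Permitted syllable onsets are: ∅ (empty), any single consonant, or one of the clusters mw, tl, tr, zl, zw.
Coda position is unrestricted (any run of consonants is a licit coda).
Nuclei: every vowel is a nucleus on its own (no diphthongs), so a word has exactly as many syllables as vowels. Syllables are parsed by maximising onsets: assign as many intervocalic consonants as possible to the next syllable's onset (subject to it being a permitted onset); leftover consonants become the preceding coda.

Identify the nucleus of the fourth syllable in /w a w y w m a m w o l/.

o

Vowels present: a, y, a, o; each is a nucleus, giving 4 syllables.
The fourth nucleus (vowel 4 from the left) is /o/.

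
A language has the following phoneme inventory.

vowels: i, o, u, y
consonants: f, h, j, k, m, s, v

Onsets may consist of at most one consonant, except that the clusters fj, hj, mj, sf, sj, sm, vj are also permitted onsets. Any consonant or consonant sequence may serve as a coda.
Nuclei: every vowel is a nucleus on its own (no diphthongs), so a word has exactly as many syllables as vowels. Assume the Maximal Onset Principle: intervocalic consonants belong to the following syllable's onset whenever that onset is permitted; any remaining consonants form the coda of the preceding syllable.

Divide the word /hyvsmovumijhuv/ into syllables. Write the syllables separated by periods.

The vowels are y, o, u, i, u — 5 nuclei, so 5 syllables.
V1 /y/ – V2 /o/: cluster /vsm/ — the longest permitted-onset suffix is /sm/; onset = /sm/, preceding coda = /v/.
V2 /o/ – V3 /u/: just /v/ — single C goes to the following onset.
V3 /u/ – V4 /i/: just /m/ — single C goes to the following onset.
V4 /i/ – V5 /u/: cluster /jh/ — the longest permitted-onset suffix is /h/; onset = /h/, preceding coda = /j/.

hyv.smo.vu.mij.huv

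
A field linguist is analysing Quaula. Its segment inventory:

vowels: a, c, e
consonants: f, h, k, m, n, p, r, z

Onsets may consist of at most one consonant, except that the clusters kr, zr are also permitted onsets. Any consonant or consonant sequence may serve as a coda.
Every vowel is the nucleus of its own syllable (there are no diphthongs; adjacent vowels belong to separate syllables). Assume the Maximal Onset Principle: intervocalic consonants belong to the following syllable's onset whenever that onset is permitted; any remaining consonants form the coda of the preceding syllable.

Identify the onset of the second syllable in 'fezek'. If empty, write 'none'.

z

The vowels are e, e — 2 nuclei, so 2 syllables.
Between /e/ (V1) and /e/ (V2): just /z/ — single C goes to the following onset.
So the parse is fe.zek.
Syllable 2 is /zek/: onset /z/, nucleus /e/, coda /k/.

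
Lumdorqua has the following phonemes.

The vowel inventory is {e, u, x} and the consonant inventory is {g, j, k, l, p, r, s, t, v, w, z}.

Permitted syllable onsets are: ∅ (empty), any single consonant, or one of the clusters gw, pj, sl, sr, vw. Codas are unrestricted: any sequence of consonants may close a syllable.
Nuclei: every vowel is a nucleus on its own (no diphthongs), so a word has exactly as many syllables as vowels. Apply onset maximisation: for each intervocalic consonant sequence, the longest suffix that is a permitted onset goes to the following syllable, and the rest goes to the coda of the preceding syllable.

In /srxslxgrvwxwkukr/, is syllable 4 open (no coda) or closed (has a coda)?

Vowels present: x, x, x, u; each is a nucleus, giving 4 syllables.
Between /x/ (V1) and /x/ (V2): /sl/ is a licit onset in full, so it all attaches to the next syllable.
Between /x/ (V2) and /x/ (V3): cluster /grvw/ — the longest permitted-onset suffix is /vw/; onset = /vw/, preceding coda = /gr/.
Between /x/ (V3) and /u/ (V4): /wk/ splits as /w/ + /k/ (/k/ is the longest suffix that is a licit onset).
Result: srx.slxgr.vwxw.kukr.
Syllable 4 is /kukr/ with coda /kr/, so it is closed.

closed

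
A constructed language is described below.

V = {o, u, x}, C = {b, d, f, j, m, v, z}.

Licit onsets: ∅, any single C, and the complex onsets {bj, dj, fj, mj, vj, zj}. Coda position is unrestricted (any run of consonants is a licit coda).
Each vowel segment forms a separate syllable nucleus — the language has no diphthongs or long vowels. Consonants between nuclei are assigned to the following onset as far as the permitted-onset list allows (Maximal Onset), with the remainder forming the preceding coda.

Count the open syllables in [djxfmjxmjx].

2

Vowels present: x, x, x; each is a nucleus, giving 3 syllables.
V1 /x/ – V2 /x/: /fmj/; trying suffixes from longest down, /mj/ is the first permitted one, so coda /f/ | onset /mj/.
V2 /x/ – V3 /x/: /mj/ is a licit onset in full, so it all attaches to the next syllable.
Syllabification: djxf.mjx.mjx.
Classifying each syllable: /djxf/ (closed), /mjx/ (open), /mjx/ (open).
Open syllables: 2.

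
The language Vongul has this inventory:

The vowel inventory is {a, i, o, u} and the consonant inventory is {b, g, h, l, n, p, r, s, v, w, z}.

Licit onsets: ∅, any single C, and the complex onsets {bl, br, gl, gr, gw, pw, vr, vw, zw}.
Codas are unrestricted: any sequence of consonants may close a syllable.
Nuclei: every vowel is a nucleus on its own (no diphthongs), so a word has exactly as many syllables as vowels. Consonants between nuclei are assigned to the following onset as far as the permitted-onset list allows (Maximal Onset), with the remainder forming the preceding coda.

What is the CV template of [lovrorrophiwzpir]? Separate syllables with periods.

CV.CCVC.CVC.CVCC.CVC

Nuclei (vowels): o, o, o, i, i → 5 syllables.
Between /o/ (V1) and /o/ (V2): cluster /vr/ — /vr/ is itself a permitted onset, so the whole cluster goes right; preceding coda = ∅.
Between /o/ (V2) and /o/ (V3): /rr/ splits as /r/ + /r/ (/r/ is the longest suffix that is a licit onset).
Between /o/ (V3) and /i/ (V4): cluster /ph/ — the longest permitted-onset suffix is /h/; onset = /h/, preceding coda = /p/.
Between /i/ (V4) and /i/ (V5): /wzp/; trying suffixes from longest down, /p/ is the first permitted one, so coda /wz/ | onset /p/.
Putting it together: lo.vror.rop.hiwz.pir.
Mapping each syllable to C/V: /lo/ → CV, /vror/ → CCVC, /rop/ → CVC, /hiwz/ → CVCC, /pir/ → CVC.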